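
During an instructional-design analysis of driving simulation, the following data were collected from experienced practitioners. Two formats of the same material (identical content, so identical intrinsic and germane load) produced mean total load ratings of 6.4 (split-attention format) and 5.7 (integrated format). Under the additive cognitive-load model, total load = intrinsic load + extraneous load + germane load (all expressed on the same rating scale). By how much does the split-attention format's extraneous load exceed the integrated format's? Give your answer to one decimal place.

Intrinsic and germane load are equal across formats, so the difference in total load equals the difference in extraneous load.
Extraneous-load difference = 6.4 − 5.7 = 0.7.

0.7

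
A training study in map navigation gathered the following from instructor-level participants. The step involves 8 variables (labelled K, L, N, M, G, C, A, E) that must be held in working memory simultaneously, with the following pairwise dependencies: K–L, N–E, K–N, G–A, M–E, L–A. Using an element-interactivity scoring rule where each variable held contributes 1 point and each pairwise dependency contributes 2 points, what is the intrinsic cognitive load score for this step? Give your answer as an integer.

20

Count of variables held simultaneously: 8.
Count of pairwise dependencies listed: 6.
Element contribution: 8 × 1 = 8.
Interaction contribution: 6 × 2 = 12.
Intrinsic load = 8 + 12 = 20.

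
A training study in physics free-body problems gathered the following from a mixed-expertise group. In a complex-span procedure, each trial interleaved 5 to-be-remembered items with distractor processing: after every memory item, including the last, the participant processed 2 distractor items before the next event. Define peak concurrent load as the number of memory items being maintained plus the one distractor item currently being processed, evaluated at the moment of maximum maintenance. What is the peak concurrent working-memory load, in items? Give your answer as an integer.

Maintenance is greatest during the distractor(s) after memory item 5: all 5 memory items are being held.
One distractor item is concurrently being processed.
Peak concurrent load = 5 + 1 = 6 items.

6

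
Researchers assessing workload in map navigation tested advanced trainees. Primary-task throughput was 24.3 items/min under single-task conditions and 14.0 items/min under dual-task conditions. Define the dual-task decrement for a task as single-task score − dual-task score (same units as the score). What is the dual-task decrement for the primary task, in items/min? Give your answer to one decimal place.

Decrement = 24.3 − 14.0 = 10.3000 items/min ≈ 10.3 items/min.

10.3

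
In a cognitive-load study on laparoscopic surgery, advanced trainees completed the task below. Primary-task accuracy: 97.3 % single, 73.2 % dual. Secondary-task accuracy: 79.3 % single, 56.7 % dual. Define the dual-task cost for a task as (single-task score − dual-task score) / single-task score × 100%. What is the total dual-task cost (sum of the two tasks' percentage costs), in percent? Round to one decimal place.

Primary cost = (97.3 − 73.2) / 97.3 × 100% = 24.7688%.
Secondary cost = (79.3 − 56.7) / 79.3 × 100% = 28.4994%.
Total = 24.7688% + 28.4994% = 53.2682% ≈ 53.3%.

53.3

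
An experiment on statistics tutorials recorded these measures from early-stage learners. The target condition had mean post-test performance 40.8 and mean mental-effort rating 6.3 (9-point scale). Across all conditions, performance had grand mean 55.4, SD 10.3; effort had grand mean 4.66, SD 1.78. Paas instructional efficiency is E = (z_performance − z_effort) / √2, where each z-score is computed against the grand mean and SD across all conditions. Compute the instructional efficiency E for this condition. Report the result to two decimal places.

-1.65

z_performance = (40.8 − 55.4) / 10.3 = -14.6000 / 10.3 = -1.4175.
z_effort = (6.3 − 4.66) / 1.78 = 1.6400 / 1.78 = 0.9213.
z_P − z_E = -1.4175 − 0.9213 = -2.3388.
E = -2.3388 / √2 = -2.3388 / 1.41421 = -1.6538 ≈ -1.65.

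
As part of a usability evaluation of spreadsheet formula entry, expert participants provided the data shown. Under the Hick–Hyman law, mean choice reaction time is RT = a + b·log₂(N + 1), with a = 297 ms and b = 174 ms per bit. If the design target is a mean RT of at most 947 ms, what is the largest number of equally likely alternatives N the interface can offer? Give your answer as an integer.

Set 297 + 174·log₂(N + 1) ≤ 947.
log₂(N + 1) ≤ (947 − 297) / 174 = 3.7356.
N + 1 ≤ 2^3.7356 = 13.3207.
N ≤ 12.3207, so the largest integer N is 12.

12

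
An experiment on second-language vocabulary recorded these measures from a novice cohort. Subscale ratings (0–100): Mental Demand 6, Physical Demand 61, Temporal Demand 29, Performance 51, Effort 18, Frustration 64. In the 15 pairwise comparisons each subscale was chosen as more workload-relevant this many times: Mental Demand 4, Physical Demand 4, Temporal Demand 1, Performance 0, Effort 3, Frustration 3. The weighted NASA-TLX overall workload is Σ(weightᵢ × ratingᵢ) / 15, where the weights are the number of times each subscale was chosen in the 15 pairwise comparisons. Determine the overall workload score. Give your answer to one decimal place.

36.2

The tallies are the weights (they sum to 15).
Weighted sum = 4·6 + 4·61 + 1·29 + 0·51 + 3·18 + 3·64
            = 24 + 244 + 29 + 0 + 54 + 192 = 543.
Overall workload = 543 / 15 = 36.2000 ≈ 36.2.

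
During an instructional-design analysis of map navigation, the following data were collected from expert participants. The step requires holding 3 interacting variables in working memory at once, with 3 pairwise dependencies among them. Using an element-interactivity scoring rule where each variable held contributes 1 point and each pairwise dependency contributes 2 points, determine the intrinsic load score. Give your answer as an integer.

9

Element contribution: 3 × 1 = 3.
Interaction contribution: 3 × 2 = 6.
Intrinsic load = 3 + 6 = 9.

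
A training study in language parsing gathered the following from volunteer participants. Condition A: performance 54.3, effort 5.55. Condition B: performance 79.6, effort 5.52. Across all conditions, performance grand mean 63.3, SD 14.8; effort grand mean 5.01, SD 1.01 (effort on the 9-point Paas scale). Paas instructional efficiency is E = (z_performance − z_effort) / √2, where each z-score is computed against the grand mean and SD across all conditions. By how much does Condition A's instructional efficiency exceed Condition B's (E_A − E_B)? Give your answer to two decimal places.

-1.23

Condition A: z_P = (54.3 − 63.3)/14.8 = -0.6081; z_E = (5.55 − 5.01)/1.01 = 0.5347; E_A = (-0.6081 − 0.5347)/√2 = -0.8081.
Condition B: z_P = (79.6 − 63.3)/14.8 = 1.1014; z_E = (5.52 − 5.01)/1.01 = 0.5050; E_B = (1.1014 − 0.5050)/√2 = 0.4217.
E_A − E_B = -0.8081 − 0.4217 = -1.2298 ≈ -1.23.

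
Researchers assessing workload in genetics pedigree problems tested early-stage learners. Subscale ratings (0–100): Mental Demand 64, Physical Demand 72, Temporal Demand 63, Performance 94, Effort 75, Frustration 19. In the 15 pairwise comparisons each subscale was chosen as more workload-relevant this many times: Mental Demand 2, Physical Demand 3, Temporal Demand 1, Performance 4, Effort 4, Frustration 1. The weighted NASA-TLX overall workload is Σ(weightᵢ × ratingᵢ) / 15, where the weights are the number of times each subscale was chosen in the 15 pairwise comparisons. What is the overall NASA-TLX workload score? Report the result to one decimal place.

The tallies are the weights (they sum to 15).
Weighted sum = 2·64 + 3·72 + 1·63 + 4·94 + 4·75 + 1·19
            = 128 + 216 + 63 + 376 + 300 + 19 = 1102.
Overall workload = 1102 / 15 = 73.4667 ≈ 73.5.

73.5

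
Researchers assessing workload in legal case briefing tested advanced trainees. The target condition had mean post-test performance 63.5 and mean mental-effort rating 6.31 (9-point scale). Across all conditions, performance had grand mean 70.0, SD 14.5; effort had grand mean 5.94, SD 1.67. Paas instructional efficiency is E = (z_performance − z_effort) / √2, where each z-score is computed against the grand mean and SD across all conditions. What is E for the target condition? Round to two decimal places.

z_performance = (63.5 − 70.0) / 14.5 = -6.5000 / 14.5 = -0.4483.
z_effort = (6.31 − 5.94) / 1.67 = 0.3700 / 1.67 = 0.2216.
z_P − z_E = -0.4483 − 0.2216 = -0.6699.
E = -0.6699 / √2 = -0.6699 / 1.41421 = -0.4737 ≈ -0.47.

-0.47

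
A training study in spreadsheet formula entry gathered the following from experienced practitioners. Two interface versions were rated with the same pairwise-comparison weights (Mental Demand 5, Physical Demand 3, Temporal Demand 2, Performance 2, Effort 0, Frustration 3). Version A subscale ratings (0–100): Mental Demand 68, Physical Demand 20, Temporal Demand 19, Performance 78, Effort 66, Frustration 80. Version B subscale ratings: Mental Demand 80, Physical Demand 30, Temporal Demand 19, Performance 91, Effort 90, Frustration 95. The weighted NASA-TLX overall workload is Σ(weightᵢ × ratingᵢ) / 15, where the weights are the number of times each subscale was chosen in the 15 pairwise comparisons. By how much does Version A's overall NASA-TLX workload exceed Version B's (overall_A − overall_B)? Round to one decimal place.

-10.7

Version A weighted sum = 5·68 + 3·20 + 2·19 + 2·78 + 0·66 + 3·80 = 340 + 60 + 38 + 156 + 0 + 240 = 834; overall_A = 834/15 = 55.6000.
Version B weighted sum = 5·80 + 3·30 + 2·19 + 2·91 + 0·90 + 3·95 = 400 + 90 + 38 + 182 + 0 + 285 = 995; overall_B = 995/15 = 66.3333.
Difference = 55.6000 − 66.3333 = -10.7333 ≈ -10.7.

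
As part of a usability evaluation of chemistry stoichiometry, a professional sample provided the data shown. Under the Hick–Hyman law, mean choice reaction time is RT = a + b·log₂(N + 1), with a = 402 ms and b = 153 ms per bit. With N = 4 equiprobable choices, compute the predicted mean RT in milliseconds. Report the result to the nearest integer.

log₂(4 + 1) = log₂(5) = 2.3219.
RT = 402 + 153 × 2.3219 = 402 + 355.2507 = 757.2507 ms.
≈ 757 ms.

757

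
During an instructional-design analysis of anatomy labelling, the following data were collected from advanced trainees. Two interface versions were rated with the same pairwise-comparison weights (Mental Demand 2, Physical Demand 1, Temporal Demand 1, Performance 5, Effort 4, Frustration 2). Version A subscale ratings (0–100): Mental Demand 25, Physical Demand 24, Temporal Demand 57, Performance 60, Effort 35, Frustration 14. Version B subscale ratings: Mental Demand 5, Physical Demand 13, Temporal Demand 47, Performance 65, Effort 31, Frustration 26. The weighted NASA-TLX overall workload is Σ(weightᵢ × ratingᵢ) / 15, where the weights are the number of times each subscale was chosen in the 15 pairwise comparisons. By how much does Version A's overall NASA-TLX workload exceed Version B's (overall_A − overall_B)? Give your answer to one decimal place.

Version A weighted sum = 2·25 + 1·24 + 1·57 + 5·60 + 4·35 + 2·14 = 50 + 24 + 57 + 300 + 140 + 28 = 599; overall_A = 599/15 = 39.9333.
Version B weighted sum = 2·5 + 1·13 + 1·47 + 5·65 + 4·31 + 2·26 = 10 + 13 + 47 + 325 + 124 + 52 = 571; overall_B = 571/15 = 38.0667.
Difference = 39.9333 − 38.0667 = 1.8666 ≈ 1.9.

1.9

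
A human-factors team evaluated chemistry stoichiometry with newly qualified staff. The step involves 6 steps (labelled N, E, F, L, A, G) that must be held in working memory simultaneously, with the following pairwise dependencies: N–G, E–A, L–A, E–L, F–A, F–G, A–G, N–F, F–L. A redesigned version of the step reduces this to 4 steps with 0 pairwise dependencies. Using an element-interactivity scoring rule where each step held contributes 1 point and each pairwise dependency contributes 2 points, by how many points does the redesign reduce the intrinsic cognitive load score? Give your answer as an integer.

Original: 6 × 1 + 9 × 2 = 6 + 18 = 24.
Redesigned: 4 × 1 + 0 × 2 = 4 + 0 = 4.
Reduction = 24 − 4 = 20.

20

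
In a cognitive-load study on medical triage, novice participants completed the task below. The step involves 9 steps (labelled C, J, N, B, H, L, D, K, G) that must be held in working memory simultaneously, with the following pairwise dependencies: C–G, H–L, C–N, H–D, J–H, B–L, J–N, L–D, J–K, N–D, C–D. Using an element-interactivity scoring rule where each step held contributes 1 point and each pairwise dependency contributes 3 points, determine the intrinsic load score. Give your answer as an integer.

Count of steps held simultaneously: 9.
Count of pairwise dependencies listed: 11.
Element contribution: 9 × 1 = 9.
Interaction contribution: 11 × 3 = 33.
Intrinsic load = 9 + 33 = 42.

42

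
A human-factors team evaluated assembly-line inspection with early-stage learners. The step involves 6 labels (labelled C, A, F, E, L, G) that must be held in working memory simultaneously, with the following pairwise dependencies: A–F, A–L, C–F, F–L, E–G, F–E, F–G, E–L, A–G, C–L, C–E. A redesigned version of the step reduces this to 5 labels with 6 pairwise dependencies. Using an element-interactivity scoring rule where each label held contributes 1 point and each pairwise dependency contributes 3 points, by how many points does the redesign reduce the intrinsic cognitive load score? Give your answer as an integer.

16

Original: 6 × 1 + 11 × 3 = 6 + 33 = 39.
Redesigned: 5 × 1 + 6 × 3 = 5 + 18 = 23.
Reduction = 39 − 23 = 16.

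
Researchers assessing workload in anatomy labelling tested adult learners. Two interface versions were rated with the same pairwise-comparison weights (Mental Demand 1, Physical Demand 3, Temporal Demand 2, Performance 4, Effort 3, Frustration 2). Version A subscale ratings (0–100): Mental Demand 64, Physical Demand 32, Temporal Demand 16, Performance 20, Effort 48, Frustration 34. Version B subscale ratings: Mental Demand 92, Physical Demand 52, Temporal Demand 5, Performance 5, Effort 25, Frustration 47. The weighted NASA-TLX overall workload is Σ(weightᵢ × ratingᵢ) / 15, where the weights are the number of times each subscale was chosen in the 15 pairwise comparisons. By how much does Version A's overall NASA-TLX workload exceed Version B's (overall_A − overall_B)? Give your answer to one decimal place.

2.5

Version A weighted sum = 1·64 + 3·32 + 2·16 + 4·20 + 3·48 + 2·34 = 64 + 96 + 32 + 80 + 144 + 68 = 484; overall_A = 484/15 = 32.2667.
Version B weighted sum = 1·92 + 3·52 + 2·5 + 4·5 + 3·25 + 2·47 = 92 + 156 + 10 + 20 + 75 + 94 = 447; overall_B = 447/15 = 29.8000.
Difference = 32.2667 − 29.8000 = 2.4667 ≈ 2.5.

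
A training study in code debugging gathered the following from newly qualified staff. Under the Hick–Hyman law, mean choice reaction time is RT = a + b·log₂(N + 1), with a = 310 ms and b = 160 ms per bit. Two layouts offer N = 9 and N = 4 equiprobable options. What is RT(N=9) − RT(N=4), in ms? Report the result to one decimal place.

160.0

RT(9) = 310 + 160·log₂(10) = 310 + 160·3.3219 = 841.5040 ms.
RT(4) = 310 + 160·log₂(5) = 310 + 160·2.3219 = 681.5040 ms.
Difference = 841.5040 − 681.5040 = 160.0000 ≈ 160.0 ms.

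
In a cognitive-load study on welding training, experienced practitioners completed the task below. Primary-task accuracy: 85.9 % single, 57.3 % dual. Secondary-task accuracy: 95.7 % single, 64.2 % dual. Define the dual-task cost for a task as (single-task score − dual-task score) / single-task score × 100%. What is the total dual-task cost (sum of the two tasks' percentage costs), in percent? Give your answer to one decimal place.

66.2

Primary cost = (85.9 − 57.3) / 85.9 × 100% = 33.2945%.
Secondary cost = (95.7 − 64.2) / 95.7 × 100% = 32.9154%.
Total = 33.2945% + 32.9154% = 66.2099% ≈ 66.2%.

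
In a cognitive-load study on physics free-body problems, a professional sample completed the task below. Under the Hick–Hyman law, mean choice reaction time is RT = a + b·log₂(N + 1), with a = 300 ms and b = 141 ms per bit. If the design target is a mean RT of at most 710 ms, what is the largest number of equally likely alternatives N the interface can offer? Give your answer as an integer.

6

Set 300 + 141·log₂(N + 1) ≤ 710.
log₂(N + 1) ≤ (710 − 300) / 141 = 2.9078.
N + 1 ≤ 2^2.9078 = 7.5047.
N ≤ 6.5047, so the largest integer N is 6.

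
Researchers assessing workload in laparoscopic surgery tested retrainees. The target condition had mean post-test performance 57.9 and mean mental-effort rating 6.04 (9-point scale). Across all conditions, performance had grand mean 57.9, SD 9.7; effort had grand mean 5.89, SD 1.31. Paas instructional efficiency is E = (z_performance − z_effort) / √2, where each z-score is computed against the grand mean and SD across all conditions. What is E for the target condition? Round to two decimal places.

-0.08

z_performance = (57.9 − 57.9) / 9.7 = 0.0000 / 9.7 = 0.0000.
z_effort = (6.04 − 5.89) / 1.31 = 0.1500 / 1.31 = 0.1145.
z_P − z_E = 0.0000 − 0.1145 = -0.1145.
E = -0.1145 / √2 = -0.1145 / 1.41421 = -0.0810 ≈ -0.08.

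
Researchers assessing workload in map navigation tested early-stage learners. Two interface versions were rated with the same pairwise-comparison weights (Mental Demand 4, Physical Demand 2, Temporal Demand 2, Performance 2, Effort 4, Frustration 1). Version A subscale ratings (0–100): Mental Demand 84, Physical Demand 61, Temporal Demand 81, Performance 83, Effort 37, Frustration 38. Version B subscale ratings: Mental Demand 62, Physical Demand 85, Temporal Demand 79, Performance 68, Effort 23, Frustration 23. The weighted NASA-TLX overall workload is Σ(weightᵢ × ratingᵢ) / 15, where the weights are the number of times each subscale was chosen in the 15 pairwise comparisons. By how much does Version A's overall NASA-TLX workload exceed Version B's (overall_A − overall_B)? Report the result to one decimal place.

Version A weighted sum = 4·84 + 2·61 + 2·81 + 2·83 + 4·37 + 1·38 = 336 + 122 + 162 + 166 + 148 + 38 = 972; overall_A = 972/15 = 64.8000.
Version B weighted sum = 4·62 + 2·85 + 2·79 + 2·68 + 4·23 + 1·23 = 248 + 170 + 158 + 136 + 92 + 23 = 827; overall_B = 827/15 = 55.1333.
Difference = 64.8000 − 55.1333 = 9.6667 ≈ 9.7.

9.7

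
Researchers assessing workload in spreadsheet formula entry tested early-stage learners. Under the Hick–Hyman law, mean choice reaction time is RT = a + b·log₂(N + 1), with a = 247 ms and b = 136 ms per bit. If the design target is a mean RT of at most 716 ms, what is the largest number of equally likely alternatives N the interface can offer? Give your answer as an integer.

Set 247 + 136·log₂(N + 1) ≤ 716.
log₂(N + 1) ≤ (716 − 247) / 136 = 3.4485.
N + 1 ≤ 2^3.4485 = 10.9170.
N ≤ 9.9170, so the largest integer N is 9.

9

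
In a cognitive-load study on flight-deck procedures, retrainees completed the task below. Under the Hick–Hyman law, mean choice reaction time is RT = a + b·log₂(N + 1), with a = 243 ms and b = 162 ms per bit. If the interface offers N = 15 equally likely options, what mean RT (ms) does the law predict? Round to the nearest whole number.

891

log₂(15 + 1) = log₂(16) = 4.0000.
RT = 243 + 162 × 4.0000 = 243 + 648.0000 = 891.0000 ms.
≈ 891 ms.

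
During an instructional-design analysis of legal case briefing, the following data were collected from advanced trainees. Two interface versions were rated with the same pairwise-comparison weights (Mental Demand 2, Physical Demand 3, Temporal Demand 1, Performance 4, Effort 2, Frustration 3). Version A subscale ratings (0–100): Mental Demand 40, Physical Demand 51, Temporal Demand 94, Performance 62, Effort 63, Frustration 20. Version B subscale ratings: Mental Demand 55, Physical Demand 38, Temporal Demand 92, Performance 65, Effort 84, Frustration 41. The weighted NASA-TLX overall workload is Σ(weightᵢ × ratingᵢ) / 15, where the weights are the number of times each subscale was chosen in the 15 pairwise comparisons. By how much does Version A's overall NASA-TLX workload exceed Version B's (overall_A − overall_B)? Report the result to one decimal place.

Version A weighted sum = 2·40 + 3·51 + 1·94 + 4·62 + 2·63 + 3·20 = 80 + 153 + 94 + 248 + 126 + 60 = 761; overall_A = 761/15 = 50.7333.
Version B weighted sum = 2·55 + 3·38 + 1·92 + 4·65 + 2·84 + 3·41 = 110 + 114 + 92 + 260 + 168 + 123 = 867; overall_B = 867/15 = 57.8000.
Difference = 50.7333 − 57.8000 = -7.0667 ≈ -7.1.

-7.1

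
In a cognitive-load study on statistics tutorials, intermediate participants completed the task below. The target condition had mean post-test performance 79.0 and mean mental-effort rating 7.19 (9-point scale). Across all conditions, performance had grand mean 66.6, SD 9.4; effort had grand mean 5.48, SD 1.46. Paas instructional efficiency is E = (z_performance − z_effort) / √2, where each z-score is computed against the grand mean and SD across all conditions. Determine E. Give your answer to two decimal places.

z_performance = (79.0 − 66.6) / 9.4 = 12.4000 / 9.4 = 1.3191.
z_effort = (7.19 − 5.48) / 1.46 = 1.7100 / 1.46 = 1.1712.
z_P − z_E = 1.3191 − 1.1712 = 0.1479.
E = 0.1479 / √2 = 0.1479 / 1.41421 = 0.1046 ≈ 0.10.

0.10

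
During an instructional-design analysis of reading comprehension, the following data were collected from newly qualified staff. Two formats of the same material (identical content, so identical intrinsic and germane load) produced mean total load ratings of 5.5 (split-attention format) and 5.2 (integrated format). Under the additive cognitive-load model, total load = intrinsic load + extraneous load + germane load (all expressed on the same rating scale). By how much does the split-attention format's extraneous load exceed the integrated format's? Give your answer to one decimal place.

0.3

Intrinsic and germane load are equal across formats, so the difference in total load equals the difference in extraneous load.
Extraneous-load difference = 5.5 − 5.2 = 0.3.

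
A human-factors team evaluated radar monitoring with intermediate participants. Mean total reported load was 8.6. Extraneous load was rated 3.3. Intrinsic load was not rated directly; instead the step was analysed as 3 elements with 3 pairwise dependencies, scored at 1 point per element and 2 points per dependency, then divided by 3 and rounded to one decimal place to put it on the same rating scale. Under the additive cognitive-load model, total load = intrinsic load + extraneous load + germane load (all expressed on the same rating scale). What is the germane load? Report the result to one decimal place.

Intrinsic (element-interactivity): (3 × 1 + 3 × 2) / 3 = 9 / 3 = 3.0000 → 3.0.
germane load = total − intrinsic − extraneous
             = 8.6 − 3.0 − 3.3 = 2.3.

2.3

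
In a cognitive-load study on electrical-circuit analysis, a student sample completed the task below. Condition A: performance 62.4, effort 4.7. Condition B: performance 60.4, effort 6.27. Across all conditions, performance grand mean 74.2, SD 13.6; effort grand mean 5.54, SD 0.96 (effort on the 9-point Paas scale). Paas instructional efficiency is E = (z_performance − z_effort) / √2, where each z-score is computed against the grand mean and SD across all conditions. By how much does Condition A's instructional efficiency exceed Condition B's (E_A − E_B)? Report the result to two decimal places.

1.26

Condition A: z_P = (62.4 − 74.2)/13.6 = -0.8676; z_E = (4.7 − 5.54)/0.96 = -0.8750; E_A = (-0.8676 − (-0.8750))/√2 = 0.0052.
Condition B: z_P = (60.4 − 74.2)/13.6 = -1.0147; z_E = (6.27 − 5.54)/0.96 = 0.7604; E_B = (-1.0147 − 0.7604)/√2 = -1.2552.
E_A − E_B = 0.0052 − (-1.2552) = 1.2604 ≈ 1.26.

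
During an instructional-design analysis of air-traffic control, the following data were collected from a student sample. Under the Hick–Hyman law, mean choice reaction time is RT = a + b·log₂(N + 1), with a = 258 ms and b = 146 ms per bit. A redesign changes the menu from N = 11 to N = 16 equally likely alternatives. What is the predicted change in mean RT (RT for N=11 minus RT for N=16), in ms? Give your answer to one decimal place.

-73.4

RT(11) = 258 + 146·log₂(12) = 258 + 146·3.5850 = 781.4100 ms.
RT(16) = 258 + 146·log₂(17) = 258 + 146·4.0875 = 854.7750 ms.
Difference = 781.4100 − 854.7750 = -73.3650 ≈ -73.4 ms.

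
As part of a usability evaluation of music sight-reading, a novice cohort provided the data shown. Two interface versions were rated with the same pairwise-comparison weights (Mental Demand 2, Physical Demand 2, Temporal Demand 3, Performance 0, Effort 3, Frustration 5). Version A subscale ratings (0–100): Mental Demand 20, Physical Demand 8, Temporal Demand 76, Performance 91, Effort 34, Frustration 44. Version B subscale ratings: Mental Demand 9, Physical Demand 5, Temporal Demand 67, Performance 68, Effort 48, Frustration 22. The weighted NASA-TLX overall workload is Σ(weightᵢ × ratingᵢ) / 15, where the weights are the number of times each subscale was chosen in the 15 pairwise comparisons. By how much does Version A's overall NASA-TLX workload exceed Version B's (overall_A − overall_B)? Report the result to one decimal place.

8.2

Version A weighted sum = 2·20 + 2·8 + 3·76 + 0·91 + 3·34 + 5·44 = 40 + 16 + 228 + 0 + 102 + 220 = 606; overall_A = 606/15 = 40.4000.
Version B weighted sum = 2·9 + 2·5 + 3·67 + 0·68 + 3·48 + 5·22 = 18 + 10 + 201 + 0 + 144 + 110 = 483; overall_B = 483/15 = 32.2000.
Difference = 40.4000 − 32.2000 = 8.2000 ≈ 8.2.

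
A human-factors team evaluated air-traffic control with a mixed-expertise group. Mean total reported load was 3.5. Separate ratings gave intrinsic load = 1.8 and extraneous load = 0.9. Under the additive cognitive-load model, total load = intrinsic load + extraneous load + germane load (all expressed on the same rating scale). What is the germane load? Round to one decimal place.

0.8

germane load = total − intrinsic − extraneous
             = 3.5 − 1.8 − 0.9 = 0.8.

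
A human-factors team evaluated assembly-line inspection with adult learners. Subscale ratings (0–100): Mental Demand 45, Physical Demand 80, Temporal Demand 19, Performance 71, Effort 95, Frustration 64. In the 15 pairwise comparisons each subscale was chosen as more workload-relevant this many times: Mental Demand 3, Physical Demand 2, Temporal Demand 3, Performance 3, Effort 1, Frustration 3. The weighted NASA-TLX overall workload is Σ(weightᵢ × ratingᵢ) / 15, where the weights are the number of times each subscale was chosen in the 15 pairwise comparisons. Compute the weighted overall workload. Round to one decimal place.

The tallies are the weights (they sum to 15).
Weighted sum = 3·45 + 2·80 + 3·19 + 3·71 + 1·95 + 3·64
            = 135 + 160 + 57 + 213 + 95 + 192 = 852.
Overall workload = 852 / 15 = 56.8000 ≈ 56.8.

56.8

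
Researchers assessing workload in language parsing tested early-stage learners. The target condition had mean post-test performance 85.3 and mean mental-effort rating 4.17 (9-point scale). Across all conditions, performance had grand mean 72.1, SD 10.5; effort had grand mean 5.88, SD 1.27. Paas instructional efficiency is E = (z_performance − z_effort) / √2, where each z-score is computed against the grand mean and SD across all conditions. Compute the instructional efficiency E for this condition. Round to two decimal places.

1.84

z_performance = (85.3 − 72.1) / 10.5 = 13.2000 / 10.5 = 1.2571.
z_effort = (4.17 − 5.88) / 1.27 = -1.7100 / 1.27 = -1.3465.
z_P − z_E = 1.2571 − (-1.3465) = 2.6036.
E = 2.6036 / √2 = 2.6036 / 1.41421 = 1.8410 ≈ 1.84.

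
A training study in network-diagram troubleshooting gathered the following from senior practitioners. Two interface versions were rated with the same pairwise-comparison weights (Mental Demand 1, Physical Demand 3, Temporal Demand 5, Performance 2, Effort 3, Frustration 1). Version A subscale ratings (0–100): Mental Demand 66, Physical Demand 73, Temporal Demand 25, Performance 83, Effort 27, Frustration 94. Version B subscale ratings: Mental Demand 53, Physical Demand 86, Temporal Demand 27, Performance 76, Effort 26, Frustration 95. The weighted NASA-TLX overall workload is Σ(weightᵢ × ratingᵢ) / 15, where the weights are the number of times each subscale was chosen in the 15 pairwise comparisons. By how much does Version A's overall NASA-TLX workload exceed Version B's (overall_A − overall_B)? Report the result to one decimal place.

Version A weighted sum = 1·66 + 3·73 + 5·25 + 2·83 + 3·27 + 1·94 = 66 + 219 + 125 + 166 + 81 + 94 = 751; overall_A = 751/15 = 50.0667.
Version B weighted sum = 1·53 + 3·86 + 5·27 + 2·76 + 3·26 + 1·95 = 53 + 258 + 135 + 152 + 78 + 95 = 771; overall_B = 771/15 = 51.4000.
Difference = 50.0667 − 51.4000 = -1.3333 ≈ -1.3.

-1.3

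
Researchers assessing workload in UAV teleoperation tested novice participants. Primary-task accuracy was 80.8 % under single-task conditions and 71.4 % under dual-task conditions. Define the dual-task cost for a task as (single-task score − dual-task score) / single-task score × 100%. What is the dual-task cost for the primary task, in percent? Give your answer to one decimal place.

11.6

Cost = (80.8 − 71.4) / 80.8 × 100%
     = 9.4000 / 80.8 × 100% = 11.6337%.
≈ 11.6%.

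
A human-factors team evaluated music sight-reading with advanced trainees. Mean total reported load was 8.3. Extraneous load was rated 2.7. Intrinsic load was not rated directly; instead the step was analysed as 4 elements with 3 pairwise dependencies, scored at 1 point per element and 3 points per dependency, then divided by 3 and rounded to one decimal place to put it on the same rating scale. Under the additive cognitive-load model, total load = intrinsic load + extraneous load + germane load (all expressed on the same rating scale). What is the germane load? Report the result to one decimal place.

Intrinsic (element-interactivity): (4 × 1 + 3 × 3) / 3 = 13 / 3 = 4.3333 → 4.3.
germane load = total − intrinsic − extraneous
             = 8.3 − 4.3 − 2.7 = 1.3.

1.3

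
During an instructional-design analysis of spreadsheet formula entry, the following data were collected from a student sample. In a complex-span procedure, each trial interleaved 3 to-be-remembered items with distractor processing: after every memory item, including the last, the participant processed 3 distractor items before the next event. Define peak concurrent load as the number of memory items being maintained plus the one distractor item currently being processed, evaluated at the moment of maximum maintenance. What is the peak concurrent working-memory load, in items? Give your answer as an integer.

4

Maintenance is greatest during the distractor(s) after memory item 3: all 3 memory items are being held.
One distractor item is concurrently being processed.
Peak concurrent load = 3 + 1 = 4 items.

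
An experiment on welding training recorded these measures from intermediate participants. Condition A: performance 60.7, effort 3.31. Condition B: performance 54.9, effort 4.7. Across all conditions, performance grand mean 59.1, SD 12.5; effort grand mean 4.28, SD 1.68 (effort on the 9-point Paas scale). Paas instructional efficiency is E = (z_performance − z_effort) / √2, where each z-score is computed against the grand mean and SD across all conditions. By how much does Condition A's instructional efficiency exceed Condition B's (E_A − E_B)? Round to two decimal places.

0.91

Condition A: z_P = (60.7 − 59.1)/12.5 = 0.1280; z_E = (3.31 − 4.28)/1.68 = -0.5774; E_A = (0.1280 − (-0.5774))/√2 = 0.4988.
Condition B: z_P = (54.9 − 59.1)/12.5 = -0.3360; z_E = (4.7 − 4.28)/1.68 = 0.2500; E_B = (-0.3360 − 0.2500)/√2 = -0.4144.
E_A − E_B = 0.4988 − (-0.4144) = 0.9132 ≈ 0.91.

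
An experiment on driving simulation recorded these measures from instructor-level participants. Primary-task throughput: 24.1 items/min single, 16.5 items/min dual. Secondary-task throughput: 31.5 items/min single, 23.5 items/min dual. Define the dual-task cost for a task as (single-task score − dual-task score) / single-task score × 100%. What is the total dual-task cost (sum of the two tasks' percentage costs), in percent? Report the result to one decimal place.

Primary cost = (24.1 − 16.5) / 24.1 × 100% = 31.5353%.
Secondary cost = (31.5 − 23.5) / 31.5 × 100% = 25.3968%.
Total = 31.5353% + 25.3968% = 56.9321% ≈ 56.9%.

56.9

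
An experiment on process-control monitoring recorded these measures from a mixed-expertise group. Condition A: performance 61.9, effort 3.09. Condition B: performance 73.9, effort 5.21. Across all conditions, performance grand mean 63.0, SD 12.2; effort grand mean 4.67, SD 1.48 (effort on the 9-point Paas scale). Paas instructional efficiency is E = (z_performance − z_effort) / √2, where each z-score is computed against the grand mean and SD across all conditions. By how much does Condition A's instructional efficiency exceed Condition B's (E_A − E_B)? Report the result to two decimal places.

0.32

Condition A: z_P = (61.9 − 63.0)/12.2 = -0.0902; z_E = (3.09 − 4.67)/1.48 = -1.0676; E_A = (-0.0902 − (-1.0676))/√2 = 0.6911.
Condition B: z_P = (73.9 − 63.0)/12.2 = 0.8934; z_E = (5.21 − 4.67)/1.48 = 0.3649; E_B = (0.8934 − 0.3649)/√2 = 0.3737.
E_A − E_B = 0.6911 − 0.3737 = 0.3174 ≈ 0.32.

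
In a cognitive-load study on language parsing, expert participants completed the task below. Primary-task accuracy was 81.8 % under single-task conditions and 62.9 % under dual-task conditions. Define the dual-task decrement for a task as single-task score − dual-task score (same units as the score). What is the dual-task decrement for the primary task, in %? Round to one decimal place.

18.9

Decrement = 81.8 − 62.9 = 18.9000 % ≈ 18.9 %.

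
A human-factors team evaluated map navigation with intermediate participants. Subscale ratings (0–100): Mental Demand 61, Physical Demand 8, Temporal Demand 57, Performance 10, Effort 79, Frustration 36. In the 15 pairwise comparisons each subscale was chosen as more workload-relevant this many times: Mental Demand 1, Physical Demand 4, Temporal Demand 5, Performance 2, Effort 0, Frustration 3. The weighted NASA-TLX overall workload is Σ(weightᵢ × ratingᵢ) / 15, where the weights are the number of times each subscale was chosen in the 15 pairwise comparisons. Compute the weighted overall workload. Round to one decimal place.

33.7

The tallies are the weights (they sum to 15).
Weighted sum = 1·61 + 4·8 + 5·57 + 2·10 + 0·79 + 3·36
            = 61 + 32 + 285 + 20 + 0 + 108 = 506.
Overall workload = 506 / 15 = 33.7333 ≈ 33.7.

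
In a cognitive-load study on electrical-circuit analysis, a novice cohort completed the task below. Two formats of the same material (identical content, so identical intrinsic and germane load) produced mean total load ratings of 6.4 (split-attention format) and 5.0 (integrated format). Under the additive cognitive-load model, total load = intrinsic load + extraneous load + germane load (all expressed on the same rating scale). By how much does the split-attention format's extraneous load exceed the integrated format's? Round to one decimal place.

1.4

Intrinsic and germane load are equal across formats, so the difference in total load equals the difference in extraneous load.
Extraneous-load difference = 6.4 − 5.0 = 1.4.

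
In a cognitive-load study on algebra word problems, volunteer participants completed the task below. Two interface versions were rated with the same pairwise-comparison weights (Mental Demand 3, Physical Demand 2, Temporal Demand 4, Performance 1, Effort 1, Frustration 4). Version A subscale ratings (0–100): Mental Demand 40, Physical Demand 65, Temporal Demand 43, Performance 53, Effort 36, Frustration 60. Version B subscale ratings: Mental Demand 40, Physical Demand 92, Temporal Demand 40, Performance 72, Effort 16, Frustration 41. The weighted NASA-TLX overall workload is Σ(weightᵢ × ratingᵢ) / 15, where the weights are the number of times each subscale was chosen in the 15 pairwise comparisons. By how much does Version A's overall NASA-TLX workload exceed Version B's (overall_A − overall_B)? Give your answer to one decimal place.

2.3

Version A weighted sum = 3·40 + 2·65 + 4·43 + 1·53 + 1·36 + 4·60 = 120 + 130 + 172 + 53 + 36 + 240 = 751; overall_A = 751/15 = 50.0667.
Version B weighted sum = 3·40 + 2·92 + 4·40 + 1·72 + 1·16 + 4·41 = 120 + 184 + 160 + 72 + 16 + 164 = 716; overall_B = 716/15 = 47.7333.
Difference = 50.0667 − 47.7333 = 2.3334 ≈ 2.3.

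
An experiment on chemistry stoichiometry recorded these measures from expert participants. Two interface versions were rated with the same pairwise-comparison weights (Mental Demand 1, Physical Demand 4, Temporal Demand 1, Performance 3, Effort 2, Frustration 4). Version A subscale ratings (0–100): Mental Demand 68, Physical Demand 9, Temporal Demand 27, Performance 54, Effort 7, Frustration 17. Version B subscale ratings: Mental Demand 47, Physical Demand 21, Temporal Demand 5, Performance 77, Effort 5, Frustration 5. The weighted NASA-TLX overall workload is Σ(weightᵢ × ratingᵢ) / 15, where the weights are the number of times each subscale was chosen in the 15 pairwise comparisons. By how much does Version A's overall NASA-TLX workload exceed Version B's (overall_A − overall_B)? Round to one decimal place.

Version A weighted sum = 1·68 + 4·9 + 1·27 + 3·54 + 2·7 + 4·17 = 68 + 36 + 27 + 162 + 14 + 68 = 375; overall_A = 375/15 = 25.0000.
Version B weighted sum = 1·47 + 4·21 + 1·5 + 3·77 + 2·5 + 4·5 = 47 + 84 + 5 + 231 + 10 + 20 = 397; overall_B = 397/15 = 26.4667.
Difference = 25.0000 − 26.4667 = -1.4667 ≈ -1.5.

-1.5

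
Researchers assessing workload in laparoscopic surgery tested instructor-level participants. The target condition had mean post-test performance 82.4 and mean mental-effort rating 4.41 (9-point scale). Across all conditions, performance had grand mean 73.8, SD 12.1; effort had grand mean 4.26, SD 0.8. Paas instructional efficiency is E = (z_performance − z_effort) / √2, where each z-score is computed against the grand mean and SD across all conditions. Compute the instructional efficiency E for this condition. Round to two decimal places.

0.37

z_performance = (82.4 − 73.8) / 12.1 = 8.6000 / 12.1 = 0.7107.
z_effort = (4.41 − 4.26) / 0.8 = 0.1500 / 0.8 = 0.1875.
z_P − z_E = 0.7107 − 0.1875 = 0.5232.
E = 0.5232 / √2 = 0.5232 / 1.41421 = 0.3700 ≈ 0.37.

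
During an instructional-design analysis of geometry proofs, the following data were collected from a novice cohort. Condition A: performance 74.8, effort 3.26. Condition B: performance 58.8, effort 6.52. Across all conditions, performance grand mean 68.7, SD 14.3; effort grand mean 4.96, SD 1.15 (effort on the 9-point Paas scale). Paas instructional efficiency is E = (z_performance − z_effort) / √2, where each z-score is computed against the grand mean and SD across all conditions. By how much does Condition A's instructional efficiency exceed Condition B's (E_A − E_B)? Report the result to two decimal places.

2.80

Condition A: z_P = (74.8 − 68.7)/14.3 = 0.4266; z_E = (3.26 − 4.96)/1.15 = -1.4783; E_A = (0.4266 − (-1.4783))/√2 = 1.3470.
Condition B: z_P = (58.8 − 68.7)/14.3 = -0.6923; z_E = (6.52 − 4.96)/1.15 = 1.3565; E_B = (-0.6923 − 1.3565)/√2 = -1.4487.
E_A − E_B = 1.3470 − (-1.4487) = 2.7957 ≈ 2.80.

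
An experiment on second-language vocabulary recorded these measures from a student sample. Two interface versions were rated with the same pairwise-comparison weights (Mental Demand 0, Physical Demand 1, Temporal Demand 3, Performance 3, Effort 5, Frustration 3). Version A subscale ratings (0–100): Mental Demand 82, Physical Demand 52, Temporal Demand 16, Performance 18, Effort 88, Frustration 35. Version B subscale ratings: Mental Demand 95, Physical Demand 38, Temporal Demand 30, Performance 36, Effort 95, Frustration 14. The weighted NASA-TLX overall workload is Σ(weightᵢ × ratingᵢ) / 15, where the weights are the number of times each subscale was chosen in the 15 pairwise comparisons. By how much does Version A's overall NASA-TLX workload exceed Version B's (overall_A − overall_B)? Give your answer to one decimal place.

-3.6

Version A weighted sum = 0·82 + 1·52 + 3·16 + 3·18 + 5·88 + 3·35 = 0 + 52 + 48 + 54 + 440 + 105 = 699; overall_A = 699/15 = 46.6000.
Version B weighted sum = 0·95 + 1·38 + 3·30 + 3·36 + 5·95 + 3·14 = 0 + 38 + 90 + 108 + 475 + 42 = 753; overall_B = 753/15 = 50.2000.
Difference = 46.6000 − 50.2000 = -3.6000 ≈ -3.6.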